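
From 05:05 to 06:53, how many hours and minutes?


End time in minutes: 6×60 + 53 = 413
Start time in minutes: 5×60 + 5 = 305
Difference = 413 - 305 = 108 minutes
= 1 hours 48 minutes

1h 48m


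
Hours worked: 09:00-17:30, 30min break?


8h 0m (480 minutes)

Total time = (17×60+30) - (9×60+0)
= 1050 - 540 = 510 min
Minus break: 510 - 30 = 480 min
= 8h 0m


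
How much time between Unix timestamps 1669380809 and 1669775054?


Difference = 1669775054 - 1669380809 = 394245 seconds
In hours: 394245 / 3600 ≈ 109.5
In days: 394245 / 86400 ≈ 4.56

394245 seconds (109.5 hours / 4.56 days)


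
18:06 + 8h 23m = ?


02:29 (next day)

Start: 1086 minutes from midnight
Add: 503 minutes
Total: 1589 minutes
Hours: 1589 ÷ 60 = 26 remainder 29
26 ≥ 24 → 26 - 24 = 2 (next day)


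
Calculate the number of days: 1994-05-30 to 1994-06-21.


22 days

From May 30, 1994 to June 21, 1994
Rest of May 1994: 31 - 30 = 1
Days into June 1994: 21
Total = 1 + 21 = 22 days


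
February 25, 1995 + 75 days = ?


May 11, 1995

Start: February 25, 1995
Add 75 days
February 25 → March 1: 28 - 25 + 1 = 4 days (75 - 4 = 71 left)
March 1 → April 1: 31 - 1 + 1 = 31 days (71 - 31 = 40 left)
April 1 → May 1: 30 - 1 + 1 = 30 days (40 - 30 = 10 left)
May 1 + 10 = May 11, 1995


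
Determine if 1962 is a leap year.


No

Rules: divisible by 4 AND (not by 100 OR by 400)
1962 ÷ 4 = 490 remainder 2 → not divisible by 4
Not divisible by 4 → not a leap year


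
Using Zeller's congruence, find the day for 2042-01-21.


Zeller's congruence:
q=21, m=13, k=41, j=20
h = (21 + ⌊13×14/5⌋ + 41 + ⌊41/4⌋ + ⌊20/4⌋ - 2×20) mod 7
= (21 + 36 + 41 + 10 + 5 - 40) mod 7
= 73 mod 7 = 3
h=3 → Tuesday

Tuesday


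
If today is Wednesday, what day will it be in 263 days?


Start: Wednesday (index 2)
(2 + 263) mod 7
= 265 mod 7
= 6
Index 6 → Sunday

Sunday


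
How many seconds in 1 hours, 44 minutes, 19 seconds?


Hours: 1 × 3600 = 3600
Minutes: 44 × 60 = 2640
Seconds: 19
Total = 3600 + 2640 + 19 = 6259

6259 seconds


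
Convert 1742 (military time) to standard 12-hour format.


Hour: 17
17 - 12 = 5 → PM

5:42 PM


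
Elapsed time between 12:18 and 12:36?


End time in minutes: 12×60 + 36 = 756
Start time in minutes: 12×60 + 18 = 738
Difference = 756 - 738 = 18 minutes
= 0 hours 18 minutes

0h 18m


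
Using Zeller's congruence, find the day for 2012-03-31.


Zeller's congruence:
q=31, m=3, k=12, j=20
h = (31 + ⌊13×4/5⌋ + 12 + ⌊12/4⌋ + ⌊20/4⌋ - 2×20) mod 7
= (31 + 10 + 12 + 3 + 5 - 40) mod 7
= 21 mod 7 = 0
h=0 → Saturday

Saturday


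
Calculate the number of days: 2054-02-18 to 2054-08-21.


184 days

From February 18, 2054 to August 21, 2054
Rest of February 2054: 28 - 18 = 10
Full months: March 31, April 30, May 31, June 30, July 31
Days into August 2054: 21
Total = 10 + 31 + 30 + 31 + 30 + 31 + 21 = 184 days


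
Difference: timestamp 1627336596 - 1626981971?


354625 seconds (98.5 hours / 4.10 days)

Difference = 1627336596 - 1626981971 = 354625 seconds
In hours: 354625 / 3600 ≈ 98.5
In days: 354625 / 86400 ≈ 4.10


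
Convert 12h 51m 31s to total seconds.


46291 seconds

Hours: 12 × 3600 = 43200
Minutes: 51 × 60 = 3060
Seconds: 31
Total = 43200 + 3060 + 31 = 46291


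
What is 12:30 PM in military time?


Input: 12:30 PM
12 PM → 12 (noon)

12:30


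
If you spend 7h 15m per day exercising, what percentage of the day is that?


Time: 435 minutes
Day: 1440 minutes
Percentage = (435/1440) × 100 ≈ 30.2%

30.2%


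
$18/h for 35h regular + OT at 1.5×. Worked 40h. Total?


$765.00

Regular: 35h × $18 = $630.00
Overtime: 40 - 35 = 5h
OT pay: 5h × $18 × 1.5 = $135.00
Total = $630.00 + $135.00 = $765.00


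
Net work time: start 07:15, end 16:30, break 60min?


Total time = (16×60+30) - (7×60+15)
= 990 - 435 = 555 min
Minus break: 555 - 60 = 495 min
= 8h 15m

8h 15m (495 minutes)


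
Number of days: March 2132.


Month: March (month 3)
March has 31 days

31 days


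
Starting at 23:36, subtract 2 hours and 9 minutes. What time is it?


21:27

Start: 1416 minutes from midnight
Subtract: 129 minutes
Remaining: 1416 - 129 = 1287
Hours: 21, Minutes: 27


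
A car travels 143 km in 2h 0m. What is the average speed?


Distance: 143 km
Time: 2 hours
Speed = 143 / 2 = 71.5 km/h

71.5 km/h


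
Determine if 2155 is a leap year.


No

Rules: divisible by 4 AND (not by 100 OR by 400)
2155 ÷ 4 = 538 remainder 3 → not divisible by 4
Not divisible by 4 → not a leap year


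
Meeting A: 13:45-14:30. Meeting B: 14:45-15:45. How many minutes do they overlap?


0 minutes

Meeting A: 825-870 (in minutes from midnight)
Meeting B: 885-945
Overlap start = max(825, 885) = 885
Overlap end = min(870, 945) = 870
Overlap = max(0, 870 - 885) = 0 min


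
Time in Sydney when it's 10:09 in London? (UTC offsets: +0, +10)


Time difference = UTC+10 - UTC+0 = +10 hours
New hour = (10 + 10) mod 24
= 20 mod 24 = 20
Minutes unchanged → 20:09

20:09


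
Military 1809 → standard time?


6:09 PM

Hour: 18
18 - 12 = 6 → PM


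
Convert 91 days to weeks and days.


13 weeks 0 days

Weeks: 91 ÷ 7 = 13 remainder 0


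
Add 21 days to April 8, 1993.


Start: April 8, 1993
Add 21 days
April 8 + 21 = April 29, 1993

April 29, 1993


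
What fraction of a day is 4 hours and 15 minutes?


Total minutes: 4×60 + 15 = 255
Day = 24×60 = 1440 minutes
Fraction = 255/1440 ≈ 0.1771
As a percentage: 255/1440 × 100 ≈ 17.71%

0.1771 (17.71%)


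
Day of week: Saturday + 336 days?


Start: Saturday (index 5)
(5 + 336) mod 7
= 341 mod 7
= 5
Index 5 → Saturday

Saturday


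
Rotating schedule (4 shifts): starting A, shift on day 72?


Shifts: A, B, C, D
Start: A (index 0)
Day 72: (0 + 72 - 1) mod 4
= 71 mod 4
= 3
Index 3 → shift D

Shift D


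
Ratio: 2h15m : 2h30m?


Duration 1: 135 minutes
Duration 2: 150 minutes
Ratio = 135:150
GCD = 15
Simplified = 9:10
As a decimal: 9/10 = 0.90

9:10 (0.90)


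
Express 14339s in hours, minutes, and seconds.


3h 58m 59s

Hours: 14339 ÷ 3600 = 3 remainder 3539
Minutes: 3539 ÷ 60 = 58 remainder 59
Seconds: 59


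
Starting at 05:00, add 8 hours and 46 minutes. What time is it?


Start: 300 minutes from midnight
Add: 526 minutes
Total: 826 minutes
Hours: 826 ÷ 60 = 13 remainder 46

13:46


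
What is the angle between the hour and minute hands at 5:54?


147.0°

Hour hand = 5×30 + 54×0.5 = 177.0°
Minute hand = 54×6 = 324°
Difference = |177.0 - 324| = 147.0°


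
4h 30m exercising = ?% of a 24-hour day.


18.8%

Time: 270 minutes
Day: 1440 minutes
Percentage = (270/1440) × 100 ≈ 18.8%


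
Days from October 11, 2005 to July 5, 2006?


267 days

From October 11, 2005 to July 5, 2006
Rest of October 2005: 31 - 11 = 20
Full months: November 30, December 31, January 31, February 2006 28, March 31, April 30, May 31, June 30
Days into July 2006: 5
Total = 20 + 30 + 31 + 31 + 28 + 31 + 30 + 31 + 30 + 5 = 267 days


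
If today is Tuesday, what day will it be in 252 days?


Start: Tuesday (index 1)
(1 + 252) mod 7
= 253 mod 7
= 1
Index 1 → Tuesday

Tuesday


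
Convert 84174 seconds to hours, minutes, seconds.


23h 22m 54s

Hours: 84174 ÷ 3600 = 23 remainder 1374
Minutes: 1374 ÷ 60 = 22 remainder 54
Seconds: 54


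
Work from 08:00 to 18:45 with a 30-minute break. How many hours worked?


Total time = (18×60+45) - (8×60+0)
= 1125 - 480 = 645 min
Minus break: 645 - 30 = 615 min
= 10h 15m

10h 15m (615 minutes)


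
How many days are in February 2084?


29 days

Month: February (month 2)
February: 28 or 29 (leap year)
2084 leap year? Yes


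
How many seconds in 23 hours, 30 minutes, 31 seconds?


Hours: 23 × 3600 = 82800
Minutes: 30 × 60 = 1800
Seconds: 31
Total = 82800 + 1800 + 31 = 84631

84631 seconds


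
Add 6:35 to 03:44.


Start: 224 minutes from midnight
Add: 395 minutes
Total: 619 minutes
Hours: 619 ÷ 60 = 10 remainder 19

10:19


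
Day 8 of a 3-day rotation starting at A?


Shift B

Shifts: A, B, C
Start: A (index 0)
Day 8: (0 + 8 - 1) mod 3
= 7 mod 3
= 1
Index 1 → shift B


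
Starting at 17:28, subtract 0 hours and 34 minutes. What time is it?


16:54

Start: 1048 minutes from midnight
Subtract: 34 minutes
Remaining: 1048 - 34 = 1014
Hours: 16, Minutes: 54


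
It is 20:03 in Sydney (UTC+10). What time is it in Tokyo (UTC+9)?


19:03

Time difference = UTC+9 - UTC+10 = -1 hours
New hour = (20 -1) mod 24
= 19 mod 24 = 19
Minutes unchanged → 19:03


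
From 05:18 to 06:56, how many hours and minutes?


1h 38m

End time in minutes: 6×60 + 56 = 416
Start time in minutes: 5×60 + 18 = 318
Difference = 416 - 318 = 98 minutes
= 1 hours 38 minutes


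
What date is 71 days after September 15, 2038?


Start: September 15, 2038
Add 71 days
September 15 → October 1: 30 - 15 + 1 = 16 days (71 - 16 = 55 left)
October 1 → November 1: 31 - 1 + 1 = 31 days (55 - 31 = 24 left)
November 1 + 24 = November 25, 2038

November 25, 2038


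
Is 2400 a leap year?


Rules: divisible by 4 AND (not by 100 OR by 400)
2400 ÷ 4 = 600 exactly → divisible by 4
2400 ÷ 100 = 24 exactly → divisible by 100
2400 ÷ 400 = 6 exactly → divisible by 400
Divisible by 400 → leap year

Yes


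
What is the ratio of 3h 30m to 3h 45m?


14:15 (0.93)

Duration 1: 210 minutes
Duration 2: 225 minutes
Ratio = 210:225
GCD = 15
Simplified = 14:15
As a decimal: 14/15 ≈ 0.93


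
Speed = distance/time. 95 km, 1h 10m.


Distance: 95 km
Time: 1h 10m = 70 min = 70/60 = 7/6 hours
Speed = 95 ÷ (7/6) = 95 × 6 / 7 = 570/7 ≈ 81.4 km/h

81.4 km/h


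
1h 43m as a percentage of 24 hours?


0.0715 (7.15%)

Total minutes: 1×60 + 43 = 103
Day = 24×60 = 1440 minutes
Fraction = 103/1440 ≈ 0.0715
As a percentage: 103/1440 × 100 ≈ 7.15%


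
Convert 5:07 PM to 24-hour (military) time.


17:07

Input: 5:07 PM
PM: 5 + 12 = 17


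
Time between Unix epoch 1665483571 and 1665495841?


12270 seconds (3.4 hours / 0.14 days)

Difference = 1665495841 - 1665483571 = 12270 seconds
In hours: 12270 / 3600 ≈ 3.4
In days: 12270 / 86400 ≈ 0.14


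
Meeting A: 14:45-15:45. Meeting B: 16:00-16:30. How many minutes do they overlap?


Meeting A: 885-945 (in minutes from midnight)
Meeting B: 960-990
Overlap start = max(885, 960) = 960
Overlap end = min(945, 990) = 945
Overlap = max(0, 945 - 960) = 0 min

0 minutes


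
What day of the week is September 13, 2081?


Zeller's congruence:
q=13, m=9, k=81, j=20
h = (13 + ⌊13×10/5⌋ + 81 + ⌊81/4⌋ + ⌊20/4⌋ - 2×20) mod 7
= (13 + 26 + 81 + 20 + 5 - 40) mod 7
= 105 mod 7 = 0
h=0 → Saturday

Saturday


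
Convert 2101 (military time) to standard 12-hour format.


Hour: 21
21 - 12 = 9 → PM

9:01 PM


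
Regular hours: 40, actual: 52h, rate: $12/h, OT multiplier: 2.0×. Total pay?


$768.00

Regular: 40h × $12 = $480.00
Overtime: 52 - 40 = 12h
OT pay: 12h × $12 × 2.0 = $288.00
Total = $480.00 + $288.00 = $768.00


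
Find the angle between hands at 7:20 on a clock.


Hour hand = 7×30 + 20×0.5 = 220.0°
Minute hand = 20×6 = 120°
Difference = |220.0 - 120| = 100.0°

100.0°


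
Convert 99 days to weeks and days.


14 weeks 1 days

Weeks: 99 ÷ 7 = 14 remainder 1


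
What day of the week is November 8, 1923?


Zeller's congruence:
q=8, m=11, k=23, j=19
h = (8 + ⌊13×12/5⌋ + 23 + ⌊23/4⌋ + ⌊19/4⌋ - 2×19) mod 7
= (8 + 31 + 23 + 5 + 4 - 38) mod 7
= 33 mod 7 = 5
h=5 → Thursday

Thursday


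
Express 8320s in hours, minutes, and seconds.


Hours: 8320 ÷ 3600 = 2 remainder 1120
Minutes: 1120 ÷ 60 = 18 remainder 40
Seconds: 40

2h 18m 40s


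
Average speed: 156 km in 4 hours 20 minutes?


36.0 km/h

Distance: 156 km
Time: 4h 20m = 260 min = 260/60 = 13/3 hours
Speed = 156 ÷ (13/3) = 156 × 3 / 13 = 468/13 = 36.0 km/h


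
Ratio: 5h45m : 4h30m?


23:18 (1.28)

Duration 1: 345 minutes
Duration 2: 270 minutes
Ratio = 345:270
GCD = 15
Simplified = 23:18
As a decimal: 23/18 ≈ 1.28


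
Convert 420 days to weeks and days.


60 weeks 0 days

Weeks: 420 ÷ 7 = 60 remainder 0


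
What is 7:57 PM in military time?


Input: 7:57 PM
PM: 7 + 12 = 19

19:57


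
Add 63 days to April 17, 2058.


June 19, 2058

Start: April 17, 2058
Add 63 days
April 17 → May 1: 30 - 17 + 1 = 14 days (63 - 14 = 49 left)
May 1 → June 1: 31 - 1 + 1 = 31 days (49 - 31 = 18 left)
June 1 + 18 = June 19, 2058


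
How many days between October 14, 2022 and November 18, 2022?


35 days

From October 14, 2022 to November 18, 2022
Rest of October 2022: 31 - 14 = 17
Days into November 2022: 18
Total = 17 + 18 = 35 days


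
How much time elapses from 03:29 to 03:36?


0h 7m

End time in minutes: 3×60 + 36 = 216
Start time in minutes: 3×60 + 29 = 209
Difference = 216 - 209 = 7 minutes
= 0 hours 7 minutes


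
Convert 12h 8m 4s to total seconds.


Hours: 12 × 3600 = 43200
Minutes: 8 × 60 = 480
Seconds: 4
Total = 43200 + 480 + 4 = 43684

43684 seconds


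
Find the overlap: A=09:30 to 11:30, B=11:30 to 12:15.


Meeting A: 570-690 (in minutes from midnight)
Meeting B: 690-735
Overlap start = max(570, 690) = 690
Overlap end = min(690, 735) = 690
Overlap = max(0, 690 - 690) = 0 min

0 minutes


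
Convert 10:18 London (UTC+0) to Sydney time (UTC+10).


Time difference = UTC+10 - UTC+0 = +10 hours
New hour = (10 + 10) mod 24
= 20 mod 24 = 20
Minutes unchanged → 20:18

20:18


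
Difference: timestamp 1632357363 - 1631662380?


Difference = 1632357363 - 1631662380 = 694983 seconds
In hours: 694983 / 3600 ≈ 193.1
In days: 694983 / 86400 ≈ 8.04

694983 seconds (193.1 hours / 8.04 days)


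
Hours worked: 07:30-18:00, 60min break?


9h 30m (570 minutes)

Total time = (18×60+0) - (7×60+30)
= 1080 - 450 = 630 min
Minus break: 630 - 60 = 570 min
= 9h 30m


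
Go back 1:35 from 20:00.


18:25

Start: 1200 minutes from midnight
Subtract: 95 minutes
Remaining: 1200 - 95 = 1105
Hours: 18, Minutes: 25


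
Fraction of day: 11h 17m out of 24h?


0.4701 (47.01%)

Total minutes: 11×60 + 17 = 677
Day = 24×60 = 1440 minutes
Fraction = 677/1440 ≈ 0.4701
As a percentage: 677/1440 × 100 ≈ 47.01%


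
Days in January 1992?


31 days

Month: January (month 1)
January has 31 days


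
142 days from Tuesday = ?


Start: Tuesday (index 1)
(1 + 142) mod 7
= 143 mod 7
= 3
Index 3 → Thursday

Thursday


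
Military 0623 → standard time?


Hour: 6
6 < 12 → AM

6:23 AM


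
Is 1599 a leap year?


Rules: divisible by 4 AND (not by 100 OR by 400)
1599 ÷ 4 = 399 remainder 3 → not divisible by 4
Not divisible by 4 → not a leap year

No


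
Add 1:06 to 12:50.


Start: 770 minutes from midnight
Add: 66 minutes
Total: 836 minutes
Hours: 836 ÷ 60 = 13 remainder 56

13:56


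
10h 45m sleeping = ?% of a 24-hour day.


Time: 645 minutes
Day: 1440 minutes
Percentage = (645/1440) × 100 ≈ 44.8%

44.8%


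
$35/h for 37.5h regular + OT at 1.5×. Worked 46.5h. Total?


Regular: 37.5h × $35 = $1312.50
Overtime: 46.5 - 37.5 = 9.0h
OT pay: 9.0h × $35 × 1.5 = $472.50
Total = $1312.50 + $472.50 = $1785.00

$1785.00


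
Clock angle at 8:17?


Hour hand = 8×30 + 17×0.5 = 248.5°
Minute hand = 17×6 = 102°
Difference = |248.5 - 102| = 146.5°

146.5°


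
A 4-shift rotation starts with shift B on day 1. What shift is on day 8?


Shifts: A, B, C, D
Start: B (index 1)
Day 8: (1 + 8 - 1) mod 4
= 8 mod 4
= 0
Index 0 → shift A

Shift A


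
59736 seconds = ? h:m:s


16h 35m 36s

Hours: 59736 ÷ 3600 = 16 remainder 2136
Minutes: 2136 ÷ 60 = 35 remainder 36
Seconds: 36


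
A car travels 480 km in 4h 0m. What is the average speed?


120.0 km/h

Distance: 480 km
Time: 4 hours
Speed = 480 / 4 = 120.0 km/h


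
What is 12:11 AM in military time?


Input: 12:11 AM
12 AM → 00 (midnight)

00:11


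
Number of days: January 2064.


Month: January (month 1)
January has 31 days

31 days


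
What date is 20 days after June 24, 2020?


July 14, 2020

Start: June 24, 2020
Add 20 days
June 24 → July 1: 30 - 24 + 1 = 7 days (20 - 7 = 13 left)
July 1 + 13 = July 14, 2020


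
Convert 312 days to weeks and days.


44 weeks 4 days

Weeks: 312 ÷ 7 = 44 remainder 4


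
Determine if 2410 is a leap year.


Rules: divisible by 4 AND (not by 100 OR by 400)
2410 ÷ 4 = 602 remainder 2 → not divisible by 4
Not divisible by 4 → not a leap year

No


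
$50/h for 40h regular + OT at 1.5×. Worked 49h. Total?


$2675.00

Regular: 40h × $50 = $2000.00
Overtime: 49 - 40 = 9h
OT pay: 9h × $50 × 1.5 = $675.00
Total = $2000.00 + $675.00 = $2675.00


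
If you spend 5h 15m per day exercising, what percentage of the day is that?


21.9%

Time: 315 minutes
Day: 1440 minutes
Percentage = (315/1440) × 100 ≈ 21.9%


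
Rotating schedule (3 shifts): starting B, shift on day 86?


Shift C

Shifts: A, B, C
Start: B (index 1)
Day 86: (1 + 86 - 1) mod 3
= 86 mod 3
= 2
Index 2 → shift C


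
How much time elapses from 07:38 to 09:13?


End time in minutes: 9×60 + 13 = 553
Start time in minutes: 7×60 + 38 = 458
Difference = 553 - 458 = 95 minutes
= 1 hours 35 minutes

1h 35m


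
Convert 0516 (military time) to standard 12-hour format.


Hour: 5
5 < 12 → AM

5:16 AM


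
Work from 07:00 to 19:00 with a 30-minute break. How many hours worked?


Total time = (19×60+0) - (7×60+0)
= 1140 - 420 = 720 min
Minus break: 720 - 30 = 690 min
= 11h 30m

11h 30m (690 minutes)


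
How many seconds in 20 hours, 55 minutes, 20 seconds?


75320 seconds

Hours: 20 × 3600 = 72000
Minutes: 55 × 60 = 3300
Seconds: 20
Total = 72000 + 3300 + 20 = 75320


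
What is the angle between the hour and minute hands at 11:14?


107.0°

Hour hand = 11×30 + 14×0.5 = 337.0°
Minute hand = 14×6 = 84°
Difference = |337.0 - 84| = 253.0°
Since > 180°: 360 - 253.0 = 107.0°


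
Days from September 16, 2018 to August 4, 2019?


322 days

From September 16, 2018 to August 4, 2019
Rest of September 2018: 30 - 16 = 14
Full months: October 31, November 30, December 31, January 31, February 2019 28, March 31, April 30, May 31, June 30, July 31
Days into August 2019: 4
Total = 14 + 31 + 30 + 31 + 31 + 28 + 31 + 30 + 31 + 30 + 31 + 4 = 322 days


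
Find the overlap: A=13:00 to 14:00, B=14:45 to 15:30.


Meeting A: 780-840 (in minutes from midnight)
Meeting B: 885-930
Overlap start = max(780, 885) = 885
Overlap end = min(840, 930) = 840
Overlap = max(0, 840 - 885) = 0 min

0 minutes


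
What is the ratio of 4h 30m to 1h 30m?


3:1 (3.00)

Duration 1: 270 minutes
Duration 2: 90 minutes
Ratio = 270:90
GCD = 90
Simplified = 3:1
As a decimal: 3/1 = 3.00


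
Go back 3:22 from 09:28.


Start: 568 minutes from midnight
Subtract: 202 minutes
Remaining: 568 - 202 = 366
Hours: 6, Minutes: 6

06:06


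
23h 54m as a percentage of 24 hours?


0.9958 (99.58%)

Total minutes: 23×60 + 54 = 1434
Day = 24×60 = 1440 minutes
Fraction = 1434/1440 ≈ 0.9958
As a percentage: 1434/1440 × 100 ≈ 99.58%


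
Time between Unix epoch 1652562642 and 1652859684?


297042 seconds (82.5 hours / 3.44 days)

Difference = 1652859684 - 1652562642 = 297042 seconds
In hours: 297042 / 3600 ≈ 82.5
In days: 297042 / 86400 ≈ 3.44


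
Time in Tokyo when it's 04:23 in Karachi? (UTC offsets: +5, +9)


08:23

Time difference = UTC+9 - UTC+5 = +4 hours
New hour = (4 + 4) mod 24
= 8 mod 24 = 8
Minutes unchanged → 08:23


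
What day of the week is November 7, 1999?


Zeller's congruence:
q=7, m=11, k=99, j=19
h = (7 + ⌊13×12/5⌋ + 99 + ⌊99/4⌋ + ⌊19/4⌋ - 2×19) mod 7
= (7 + 31 + 99 + 24 + 4 - 38) mod 7
= 127 mod 7 = 1
h=1 → Sunday

Sunday


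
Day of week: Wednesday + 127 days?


Start: Wednesday (index 2)
(2 + 127) mod 7
= 129 mod 7
= 3
Index 3 → Thursday

Thursday


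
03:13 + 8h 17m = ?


Start: 193 minutes from midnight
Add: 497 minutes
Total: 690 minutes
Hours: 690 ÷ 60 = 11 remainder 30

11:30


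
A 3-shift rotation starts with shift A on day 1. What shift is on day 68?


Shift B

Shifts: A, B, C
Start: A (index 0)
Day 68: (0 + 68 - 1) mod 3
= 67 mod 3
= 1
Index 1 → shift B


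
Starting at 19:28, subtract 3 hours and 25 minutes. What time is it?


16:03

Start: 1168 minutes from midnight
Subtract: 205 minutes
Remaining: 1168 - 205 = 963
Hours: 16, Minutes: 3


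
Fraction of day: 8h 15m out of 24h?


Total minutes: 8×60 + 15 = 495
Day = 24×60 = 1440 minutes
Fraction = 495/1440 ≈ 0.3438
As a percentage: 495/1440 × 100 ≈ 34.38%

0.3438 (34.38%)


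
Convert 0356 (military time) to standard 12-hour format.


Hour: 3
3 < 12 → AM

3:56 AM


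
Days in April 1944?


Month: April (month 4)
April has 30 days

30 days


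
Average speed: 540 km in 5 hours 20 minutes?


101.3 km/h

Distance: 540 km
Time: 5h 20m = 320 min = 320/60 = 16/3 hours
Speed = 540 ÷ (16/3) = 540 × 3 / 16 = 1620/16 ≈ 101.3 km/h


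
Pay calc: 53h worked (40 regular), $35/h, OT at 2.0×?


$2310.00

Regular: 40h × $35 = $1400.00
Overtime: 53 - 40 = 13h
OT pay: 13h × $35 × 2.0 = $910.00
Total = $1400.00 + $910.00 = $2310.00


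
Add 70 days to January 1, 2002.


March 12, 2002

Start: January 1, 2002
Add 70 days
January 1 → February 1: 31 - 1 + 1 = 31 days (70 - 31 = 39 left)
February 1 → March 1: 28 - 1 + 1 = 28 days (39 - 28 = 11 left)
March 1 + 11 = March 12, 2002


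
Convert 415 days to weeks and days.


Weeks: 415 ÷ 7 = 59 remainder 2

59 weeks 2 days


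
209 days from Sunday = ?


Saturday

Start: Sunday (index 6)
(6 + 209) mod 7
= 215 mod 7
= 5
Index 5 → Saturday


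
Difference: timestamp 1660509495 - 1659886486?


Difference = 1660509495 - 1659886486 = 623009 seconds
In hours: 623009 / 3600 ≈ 173.1
In days: 623009 / 86400 ≈ 7.21

623009 seconds (173.1 hours / 7.21 days)


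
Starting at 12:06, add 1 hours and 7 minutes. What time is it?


13:13

Start: 726 minutes from midnight
Add: 67 minutes
Total: 793 minutes
Hours: 793 ÷ 60 = 13 remainder 13


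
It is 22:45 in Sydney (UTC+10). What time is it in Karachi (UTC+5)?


Time difference = UTC+5 - UTC+10 = -5 hours
New hour = (22 -5) mod 24
= 17 mod 24 = 17
Minutes unchanged → 17:45

17:45


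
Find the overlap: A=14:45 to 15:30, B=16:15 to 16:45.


0 minutes

Meeting A: 885-930 (in minutes from midnight)
Meeting B: 975-1005
Overlap start = max(885, 975) = 975
Overlap end = min(930, 1005) = 930
Overlap = max(0, 930 - 975) = 0 min


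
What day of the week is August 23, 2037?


Sunday

Zeller's congruence:
q=23, m=8, k=37, j=20
h = (23 + ⌊13×9/5⌋ + 37 + ⌊37/4⌋ + ⌊20/4⌋ - 2×20) mod 7
= (23 + 23 + 37 + 9 + 5 - 40) mod 7
= 57 mod 7 = 1
h=1 → Sunday


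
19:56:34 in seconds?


71794 seconds

Hours: 19 × 3600 = 68400
Minutes: 56 × 60 = 3360
Seconds: 34
Total = 68400 + 3360 + 34 = 71794


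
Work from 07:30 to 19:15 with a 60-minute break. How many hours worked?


10h 45m (645 minutes)

Total time = (19×60+15) - (7×60+30)
= 1155 - 450 = 705 min
Minus break: 705 - 60 = 645 min
= 10h 45m


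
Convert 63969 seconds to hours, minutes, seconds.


Hours: 63969 ÷ 3600 = 17 remainder 2769
Minutes: 2769 ÷ 60 = 46 remainder 9
Seconds: 9

17h 46m 9s


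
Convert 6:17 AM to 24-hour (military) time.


06:17

Input: 6:17 AM
AM hour stays: 6


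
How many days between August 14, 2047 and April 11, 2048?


From August 14, 2047 to April 11, 2048
Rest of August 2047: 31 - 14 = 17
Full months: September 30, October 31, November 30, December 31, January 31, February 2048 29, March 31
Days into April 2048: 11
Total = 17 + 30 + 31 + 30 + 31 + 31 + 29 + 31 + 11 = 241 days

241 days


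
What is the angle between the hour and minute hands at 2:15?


22.5°

Hour hand = 2×30 + 15×0.5 = 67.5°
Minute hand = 15×6 = 90°
Difference = |67.5 - 90| = 22.5°


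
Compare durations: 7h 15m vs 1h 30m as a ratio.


Duration 1: 435 minutes
Duration 2: 90 minutes
Ratio = 435:90
GCD = 15
Simplified = 29:6
As a decimal: 29/6 ≈ 4.83

29:6 (4.83)


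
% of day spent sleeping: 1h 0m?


Time: 60 minutes
Day: 1440 minutes
Percentage = (60/1440) × 100 ≈ 4.2%

4.2%


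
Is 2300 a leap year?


Rules: divisible by 4 AND (not by 100 OR by 400)
2300 ÷ 4 = 575 exactly → divisible by 4
2300 ÷ 100 = 23 exactly → divisible by 100
2300 ÷ 400 = 5 remainder 300 → not divisible by 400
Divisible by 100 but not by 400 → not a leap year

No


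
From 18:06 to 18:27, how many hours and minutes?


0h 21m

End time in minutes: 18×60 + 27 = 1107
Start time in minutes: 18×60 + 6 = 1086
Difference = 1107 - 1086 = 21 minutes
= 0 hours 21 minutes


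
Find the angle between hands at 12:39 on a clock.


Hour hand (12 ≡ 0 on the dial): 0×30 + 39×0.5 = 19.5°
Minute hand = 39×6 = 234°
Difference = |19.5 - 234| = 214.5°
Since > 180°: 360 - 214.5 = 145.5°

145.5°


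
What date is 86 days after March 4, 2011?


Start: March 4, 2011
Add 86 days
March 4 → April 1: 31 - 4 + 1 = 28 days (86 - 28 = 58 left)
April 1 → May 1: 30 - 1 + 1 = 30 days (58 - 30 = 28 left)
May 1 + 28 = May 29, 2011

May 29, 2011


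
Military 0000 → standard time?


12:00 AM

Hour: 0
0 → 12 AM (midnight)


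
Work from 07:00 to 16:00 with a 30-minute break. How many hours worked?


8h 30m (510 minutes)

Total time = (16×60+0) - (7×60+0)
= 960 - 420 = 540 min
Minus break: 540 - 30 = 510 min
= 8h 30m


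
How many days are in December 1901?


Month: December (month 12)
December has 31 days

31 days


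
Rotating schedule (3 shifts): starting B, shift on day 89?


Shifts: A, B, C
Start: B (index 1)
Day 89: (1 + 89 - 1) mod 3
= 89 mod 3
= 2
Index 2 → shift C

Shift C


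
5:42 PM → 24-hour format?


17:42

Input: 5:42 PM
PM: 5 + 12 = 17


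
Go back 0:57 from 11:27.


Start: 687 minutes from midnight
Subtract: 57 minutes
Remaining: 687 - 57 = 630
Hours: 10, Minutes: 30

10:30


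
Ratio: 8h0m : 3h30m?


Duration 1: 480 minutes
Duration 2: 210 minutes
Ratio = 480:210
GCD = 30
Simplified = 16:7
As a decimal: 16/7 ≈ 2.29

16:7 (2.29)


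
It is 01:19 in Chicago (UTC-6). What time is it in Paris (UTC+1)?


Time difference = UTC+1 - UTC-6 = +7 hours
New hour = (1 + 7) mod 24
= 8 mod 24 = 8
Minutes unchanged → 08:19

08:19


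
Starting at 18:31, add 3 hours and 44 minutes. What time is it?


Start: 1111 minutes from midnight
Add: 224 minutes
Total: 1335 minutes
Hours: 1335 ÷ 60 = 22 remainder 15

22:15


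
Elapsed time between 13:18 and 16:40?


End time in minutes: 16×60 + 40 = 1000
Start time in minutes: 13×60 + 18 = 798
Difference = 1000 - 798 = 202 minutes
= 3 hours 22 minutes

3h 22m


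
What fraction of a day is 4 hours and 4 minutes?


Total minutes: 4×60 + 4 = 244
Day = 24×60 = 1440 minutes
Fraction = 244/1440 ≈ 0.1694
As a percentage: 244/1440 × 100 ≈ 16.94%

0.1694 (16.94%)


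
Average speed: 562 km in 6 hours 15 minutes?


89.9 km/h

Distance: 562 km
Time: 6h 15m = 375 min = 375/60 = 25/4 hours
Speed = 562 ÷ (25/4) = 562 × 4 / 25 = 2248/25 ≈ 89.9 km/h


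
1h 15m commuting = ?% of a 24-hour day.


Time: 75 minutes
Day: 1440 minutes
Percentage = (75/1440) × 100 ≈ 5.2%

5.2%


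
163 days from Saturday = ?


Monday

Start: Saturday (index 5)
(5 + 163) mod 7
= 168 mod 7
= 0
Index 0 → Monday


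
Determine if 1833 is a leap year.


Rules: divisible by 4 AND (not by 100 OR by 400)
1833 ÷ 4 = 458 remainder 1 → not divisible by 4
Not divisible by 4 → not a leap year

No


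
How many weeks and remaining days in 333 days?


Weeks: 333 ÷ 7 = 47 remainder 4

47 weeks 4 days


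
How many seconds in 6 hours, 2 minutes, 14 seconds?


21734 seconds

Hours: 6 × 3600 = 21600
Minutes: 2 × 60 = 120
Seconds: 14
Total = 21600 + 120 + 14 = 21734


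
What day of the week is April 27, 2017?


Zeller's congruence:
q=27, m=4, k=17, j=20
h = (27 + ⌊13×5/5⌋ + 17 + ⌊17/4⌋ + ⌊20/4⌋ - 2×20) mod 7
= (27 + 13 + 17 + 4 + 5 - 40) mod 7
= 26 mod 7 = 5
h=5 → Thursday

Thursday


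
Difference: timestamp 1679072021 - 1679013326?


Difference = 1679072021 - 1679013326 = 58695 seconds
In hours: 58695 / 3600 ≈ 16.3
In days: 58695 / 86400 ≈ 0.68

58695 seconds (16.3 hours / 0.68 days)


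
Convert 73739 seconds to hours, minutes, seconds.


20h 28m 59s

Hours: 73739 ÷ 3600 = 20 remainder 1739
Minutes: 1739 ÷ 60 = 28 remainder 59
Seconds: 59


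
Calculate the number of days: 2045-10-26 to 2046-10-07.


346 days

From October 26, 2045 to October 7, 2046
Rest of October 2045: 31 - 26 = 5
Full months: November 30, December 31, January 31, February 2046 28, March 31, April 30, May 31, June 30, July 31, August 31, September 30
Days into October 2046: 7
Total = 5 + 30 + 31 + 31 + 28 + 31 + 30 + 31 + 30 + 31 + 31 + 30 + 7 = 346 days


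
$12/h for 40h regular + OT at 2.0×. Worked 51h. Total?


Regular: 40h × $12 = $480.00
Overtime: 51 - 40 = 11h
OT pay: 11h × $12 × 2.0 = $264.00
Total = $480.00 + $264.00 = $744.00

$744.00


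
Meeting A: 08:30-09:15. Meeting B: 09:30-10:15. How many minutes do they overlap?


0 minutes

Meeting A: 510-555 (in minutes from midnight)
Meeting B: 570-615
Overlap start = max(510, 570) = 570
Overlap end = min(555, 615) = 555
Overlap = max(0, 555 - 570) = 0 min


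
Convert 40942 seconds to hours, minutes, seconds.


Hours: 40942 ÷ 3600 = 11 remainder 1342
Minutes: 1342 ÷ 60 = 22 remainder 22
Seconds: 22

11h 22m 22s


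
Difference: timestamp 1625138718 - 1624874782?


Difference = 1625138718 - 1624874782 = 263936 seconds
In hours: 263936 / 3600 ≈ 73.3
In days: 263936 / 86400 ≈ 3.05

263936 seconds (73.3 hours / 3.05 days)


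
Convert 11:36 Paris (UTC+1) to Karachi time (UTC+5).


15:36

Time difference = UTC+5 - UTC+1 = +4 hours
New hour = (11 + 4) mod 24
= 15 mod 24 = 15
Minutes unchanged → 15:36


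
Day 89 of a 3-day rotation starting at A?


Shifts: A, B, C
Start: A (index 0)
Day 89: (0 + 89 - 1) mod 3
= 88 mod 3
= 1
Index 1 → shift B

Shift B


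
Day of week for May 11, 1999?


Zeller's congruence:
q=11, m=5, k=99, j=19
h = (11 + ⌊13×6/5⌋ + 99 + ⌊99/4⌋ + ⌊19/4⌋ - 2×19) mod 7
= (11 + 15 + 99 + 24 + 4 - 38) mod 7
= 115 mod 7 = 3
h=3 → Tuesday

Tuesday


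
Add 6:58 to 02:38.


Start: 158 minutes from midnight
Add: 418 minutes
Total: 576 minutes
Hours: 576 ÷ 60 = 9 remainder 36

09:36


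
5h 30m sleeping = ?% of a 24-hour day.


Time: 330 minutes
Day: 1440 minutes
Percentage = (330/1440) × 100 ≈ 22.9%

22.9%


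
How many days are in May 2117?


Month: May (month 5)
May has 31 days

31 days


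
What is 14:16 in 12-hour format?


2:16 PM

Hour: 14
14 - 12 = 2 → PM


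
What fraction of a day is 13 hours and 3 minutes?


Total minutes: 13×60 + 3 = 783
Day = 24×60 = 1440 minutes
Fraction = 783/1440 ≈ 0.5438
As a percentage: 783/1440 × 100 ≈ 54.38%

0.5438 (54.38%)


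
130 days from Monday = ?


Start: Monday (index 0)
(0 + 130) mod 7
= 130 mod 7
= 4
Index 4 → Friday

Friday


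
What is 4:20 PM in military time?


Input: 4:20 PM
PM: 4 + 12 = 16

16:20


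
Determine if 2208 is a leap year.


Yes

Rules: divisible by 4 AND (not by 100 OR by 400)
2208 ÷ 4 = 552 exactly → divisible by 4
2208 ÷ 100 = 22 remainder 8 → not divisible by 100
Divisible by 4 but not by 100 → leap year


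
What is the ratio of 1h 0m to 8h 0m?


Duration 1: 60 minutes
Duration 2: 480 minutes
Ratio = 60:480
GCD = 60
Simplified = 1:8
As a decimal: 1/8 ≈ 0.13

1:8 (0.13)


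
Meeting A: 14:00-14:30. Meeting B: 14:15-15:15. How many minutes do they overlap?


15 minutes

Meeting A: 840-870 (in minutes from midnight)
Meeting B: 855-915
Overlap start = max(840, 855) = 855
Overlap end = min(870, 915) = 870
Overlap = max(0, 870 - 855) = 15 min


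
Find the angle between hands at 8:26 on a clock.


Hour hand = 8×30 + 26×0.5 = 253.0°
Minute hand = 26×6 = 156°
Difference = |253.0 - 156| = 97.0°

97.0°


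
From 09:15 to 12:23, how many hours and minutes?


3h 8m

End time in minutes: 12×60 + 23 = 743
Start time in minutes: 9×60 + 15 = 555
Difference = 743 - 555 = 188 minutes
= 3 hours 8 minutes


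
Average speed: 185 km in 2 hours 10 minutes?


Distance: 185 km
Time: 2h 10m = 130 min = 130/60 = 13/6 hours
Speed = 185 ÷ (13/6) = 185 × 6 / 13 = 1110/13 ≈ 85.4 km/h

85.4 km/h


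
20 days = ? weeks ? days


Weeks: 20 ÷ 7 = 2 remainder 6

2 weeks 6 days


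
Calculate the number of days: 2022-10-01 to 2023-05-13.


224 days

From October 1, 2022 to May 13, 2023
Rest of October 2022: 31 - 1 = 30
Full months: November 30, December 31, January 31, February 2023 28, March 31, April 30
Days into May 2023: 13
Total = 30 + 30 + 31 + 31 + 28 + 31 + 30 + 13 = 224 days


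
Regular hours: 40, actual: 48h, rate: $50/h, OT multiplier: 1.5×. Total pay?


$2600.00

Regular: 40h × $50 = $2000.00
Overtime: 48 - 40 = 8h
OT pay: 8h × $50 × 1.5 = $600.00
Total = $2000.00 + $600.00 = $2600.00


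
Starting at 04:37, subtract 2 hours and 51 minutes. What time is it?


Start: 277 minutes from midnight
Subtract: 171 minutes
Remaining: 277 - 171 = 106
Hours: 1, Minutes: 46

01:46


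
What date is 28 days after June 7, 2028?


July 5, 2028

Start: June 7, 2028
Add 28 days
June 7 → July 1: 30 - 7 + 1 = 24 days (28 - 24 = 4 left)
July 1 + 4 = July 5, 2028


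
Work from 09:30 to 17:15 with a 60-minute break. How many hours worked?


6h 45m (405 minutes)

Total time = (17×60+15) - (9×60+30)
= 1035 - 570 = 465 min
Minus break: 465 - 60 = 405 min
= 6h 45m


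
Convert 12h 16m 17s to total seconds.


44177 seconds

Hours: 12 × 3600 = 43200
Minutes: 16 × 60 = 960
Seconds: 17
Total = 43200 + 960 + 17 = 44177


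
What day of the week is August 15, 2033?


Zeller's congruence:
q=15, m=8, k=33, j=20
h = (15 + ⌊13×9/5⌋ + 33 + ⌊33/4⌋ + ⌊20/4⌋ - 2×20) mod 7
= (15 + 23 + 33 + 8 + 5 - 40) mod 7
= 44 mod 7 = 2
h=2 → Monday

Monday


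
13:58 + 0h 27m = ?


Start: 838 minutes from midnight
Add: 27 minutes
Total: 865 minutes
Hours: 865 ÷ 60 = 14 remainder 25

14:25


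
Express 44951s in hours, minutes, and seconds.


Hours: 44951 ÷ 3600 = 12 remainder 1751
Minutes: 1751 ÷ 60 = 29 remainder 11
Seconds: 11

12h 29m 11s


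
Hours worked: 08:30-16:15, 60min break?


Total time = (16×60+15) - (8×60+30)
= 975 - 510 = 465 min
Minus break: 465 - 60 = 405 min
= 6h 45m

6h 45m (405 minutes)


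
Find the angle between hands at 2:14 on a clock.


17.0°

Hour hand = 2×30 + 14×0.5 = 67.0°
Minute hand = 14×6 = 84°
Difference = |67.0 - 84| = 17.0°


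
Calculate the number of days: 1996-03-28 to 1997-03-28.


365 days

From March 28, 1996 to March 28, 1997
Rest of March 1996: 31 - 28 = 3
Full months: April 30, May 31, June 30, July 31, August 31, September 30, October 31, November 30, December 31, January 31, February 1997 28
Days into March 1997: 28
Total = 3 + 30 + 31 + 30 + 31 + 31 + 30 + 31 + 30 + 31 + 31 + 28 + 28 = 365 days


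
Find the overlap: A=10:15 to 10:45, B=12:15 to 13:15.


0 minutes

Meeting A: 615-645 (in minutes from midnight)
Meeting B: 735-795
Overlap start = max(615, 735) = 735
Overlap end = min(645, 795) = 645
Overlap = max(0, 645 - 735) = 0 min


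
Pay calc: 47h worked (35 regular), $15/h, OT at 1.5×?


$795.00

Regular: 35h × $15 = $525.00
Overtime: 47 - 35 = 12h
OT pay: 12h × $15 × 1.5 = $270.00
Total = $525.00 + $270.00 = $795.00


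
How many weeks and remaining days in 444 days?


Weeks: 444 ÷ 7 = 63 remainder 3

63 weeks 3 days


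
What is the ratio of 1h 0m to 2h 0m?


1:2 (0.50)

Duration 1: 60 minutes
Duration 2: 120 minutes
Ratio = 60:120
GCD = 60
Simplified = 1:2
As a decimal: 1/2 = 0.50


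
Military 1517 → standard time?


3:17 PM

Hour: 15
15 - 12 = 3 → PM


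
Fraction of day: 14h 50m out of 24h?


0.6181 (61.81%)

Total minutes: 14×60 + 50 = 890
Day = 24×60 = 1440 minutes
Fraction = 890/1440 ≈ 0.6181
As a percentage: 890/1440 × 100 ≈ 61.81%


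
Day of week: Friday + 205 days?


Sunday

Start: Friday (index 4)
(4 + 205) mod 7
= 209 mod 7
= 6
Index 6 → Sunday


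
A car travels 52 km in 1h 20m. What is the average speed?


39.0 km/h

Distance: 52 km
Time: 1h 20m = 80 min = 80/60 = 4/3 hours
Speed = 52 ÷ (4/3) = 52 × 3 / 4 = 156/4 = 39.0 km/h


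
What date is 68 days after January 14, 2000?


March 22, 2000

Start: January 14, 2000
Add 68 days
January 14 → February 1: 31 - 14 + 1 = 18 days (68 - 18 = 50 left)
February 1 → March 1: 29 - 1 + 1 = 29 days (50 - 29 = 21 left)
March 1 + 21 = March 22, 2000


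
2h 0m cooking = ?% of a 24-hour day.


Time: 120 minutes
Day: 1440 minutes
Percentage = (120/1440) × 100 ≈ 8.3%

8.3%


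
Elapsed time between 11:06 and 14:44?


3h 38m

End time in minutes: 14×60 + 44 = 884
Start time in minutes: 11×60 + 6 = 666
Difference = 884 - 666 = 218 minutes
= 3 hours 38 minutes


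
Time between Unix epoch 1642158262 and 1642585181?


426919 seconds (118.6 hours / 4.94 days)

Difference = 1642585181 - 1642158262 = 426919 seconds
In hours: 426919 / 3600 ≈ 118.6
In days: 426919 / 86400 ≈ 4.94


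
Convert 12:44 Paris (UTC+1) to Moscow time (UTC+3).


14:44

Time difference = UTC+3 - UTC+1 = +2 hours
New hour = (12 + 2) mod 24
= 14 mod 24 = 14
Minutes unchanged → 14:44


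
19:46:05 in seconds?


Hours: 19 × 3600 = 68400
Minutes: 46 × 60 = 2760
Seconds: 5
Total = 68400 + 2760 + 5 = 71165

71165 seconds


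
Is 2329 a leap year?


No

Rules: divisible by 4 AND (not by 100 OR by 400)
2329 ÷ 4 = 582 remainder 1 → not divisible by 4
Not divisible by 4 → not a leap year


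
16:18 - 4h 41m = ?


11:37

Start: 978 minutes from midnight
Subtract: 281 minutes
Remaining: 978 - 281 = 697
Hours: 11, Minutes: 37


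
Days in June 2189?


30 days

Month: June (month 6)
June has 30 days


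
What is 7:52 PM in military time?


Input: 7:52 PM
PM: 7 + 12 = 19

19:52


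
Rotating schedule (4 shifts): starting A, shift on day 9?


Shifts: A, B, C, D
Start: A (index 0)
Day 9: (0 + 9 - 1) mod 4
= 8 mod 4
= 0
Index 0 → shift A

Shift A


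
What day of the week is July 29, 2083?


Thursday

Zeller's congruence:
q=29, m=7, k=83, j=20
h = (29 + ⌊13×8/5⌋ + 83 + ⌊83/4⌋ + ⌊20/4⌋ - 2×20) mod 7
= (29 + 20 + 83 + 20 + 5 - 40) mod 7
= 117 mod 7 = 5
h=5 → Thursday


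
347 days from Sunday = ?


Thursday

Start: Sunday (index 6)
(6 + 347) mod 7
= 353 mod 7
= 3
Index 3 → Thursday


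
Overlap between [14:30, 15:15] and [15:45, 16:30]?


0 minutes

Meeting A: 870-915 (in minutes from midnight)
Meeting B: 945-990
Overlap start = max(870, 945) = 945
Overlap end = min(915, 990) = 915
Overlap = max(0, 915 - 945) = 0 min


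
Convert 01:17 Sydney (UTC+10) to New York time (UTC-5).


Time difference = UTC-5 - UTC+10 = -15 hours
New hour = (1 -15) mod 24
= -14 mod 24 = 10
Minutes unchanged → 10:17; -14 < 0 → previous day

10:17 (previous day)


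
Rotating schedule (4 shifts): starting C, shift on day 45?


Shift C

Shifts: A, B, C, D
Start: C (index 2)
Day 45: (2 + 45 - 1) mod 4
= 46 mod 4
= 2
Index 2 → shift C
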